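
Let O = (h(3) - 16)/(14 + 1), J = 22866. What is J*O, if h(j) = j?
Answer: -99086/5 ≈ -19817.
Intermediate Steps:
O = -13/15 (O = (3 - 16)/(14 + 1) = -13/15 ≈ -0.86667)
J*O = 22866*(-13/15) = -99086/5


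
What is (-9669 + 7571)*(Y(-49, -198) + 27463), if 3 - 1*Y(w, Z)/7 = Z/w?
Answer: -403214620/7 ≈ -5.7602e+7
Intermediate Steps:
Y(w, Z) = 21 - 7*Z/w
(-9669 + 7571)*(Y(-49, -198) + 27463) = (-9669 + 7571)*((21 - 7*(-198)/(-49)) + 27463) = -2098*((21 - 7*(-198)*(-1/49)) + 27463) = -2098*((21 - 198/7) + 27463) = -2098*(-51/7 + 27463) = -2098*192190/7 = -403214620/7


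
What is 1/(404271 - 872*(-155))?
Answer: 1/539431 ≈ 1.8538e-6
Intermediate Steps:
1/(404271 - 872*(-155)) = 1/(404271 + 135160) = 1/539431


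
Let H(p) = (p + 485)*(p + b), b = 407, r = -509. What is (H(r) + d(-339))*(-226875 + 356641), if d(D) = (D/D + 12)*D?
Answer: -254211594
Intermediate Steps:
H(p) = (407 + p)*(485 + p) (H(p) = (p + 485)*(p + 407) = (485 + p)*(407 + p) = (407 + p)*(485 + p))
d(D) = 13*D (d(D) = (1 + 12)*D = 13*D)
(H(r) + d(-339))*(-226875 + 356641) = ((197395 + (-509)**2 + 892*(-509)) + 13*(-339))*(-226875 + 356641) = ((197395 + 259081 - 454028) - 4407)*129766 = (2448 - 4407)*129766 = -1959*129766 = -254211594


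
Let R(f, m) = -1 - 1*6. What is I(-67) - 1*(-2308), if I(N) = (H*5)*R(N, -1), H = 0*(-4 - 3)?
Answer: 2308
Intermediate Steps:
R(f, m) = -7 (R(f, m) = -1 - 6 = -7)
H = 0 (H = 0*(-7) = 0)
I(N) = 0 (I(N) = (0*5)*(-7) = 0*(-7) = 0)
I(-67) - 1*(-2308) = 0 - 1*(-2308) = 0 + 2308 = 2308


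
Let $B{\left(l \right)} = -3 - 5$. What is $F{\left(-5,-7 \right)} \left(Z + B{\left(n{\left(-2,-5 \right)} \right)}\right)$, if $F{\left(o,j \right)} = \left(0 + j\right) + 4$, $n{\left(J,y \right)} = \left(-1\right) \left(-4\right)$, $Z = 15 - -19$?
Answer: $-78$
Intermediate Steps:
$Z = 34$ ($Z = 15 + 19 = 34$)
$n{\left(J,y \right)} = 4$
$F{\left(o,j \right)} = 4 + j$ ($F{\left(o,j \right)} = j + 4 = 4 + j$)
$B{\left(l \right)} = -8$
$F{\left(-5,-7 \right)} \left(Z + B{\left(n{\left(-2,-5 \right)} \right)}\right) = \left(4 - 7\right) \left(34 - 8\right) = \left(-3\right) 26 = -78$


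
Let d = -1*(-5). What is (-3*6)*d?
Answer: -90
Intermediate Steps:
d = 5
(-3*6)*d = -3*6*5 = -18*5 = -90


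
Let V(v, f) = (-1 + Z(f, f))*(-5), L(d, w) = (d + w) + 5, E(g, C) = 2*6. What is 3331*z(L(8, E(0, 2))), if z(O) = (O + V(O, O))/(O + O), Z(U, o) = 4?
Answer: 3331/5 ≈ 666.20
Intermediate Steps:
E(g, C) = 12
L(d, w) = 5 + d + w
V(v, f) = -15 (V(v, f) = (-1 + 4)*(-5) = 3*(-5) = -15)
z(O) = (-15 + O)/(2*O) (z(O) = (O - 15)/(O + O) = (-15 + O)/((2*O)) = (-15 + O)*(1/(2*O)) = (-15 + O)/(2*O))
3331*z(L(8, E(0, 2))) = 3331*((-15 + (5 + 8 + 12))/(2*(5 + 8 + 12))) = 3331*((½)*(-15 + 25)/25) = 3331*((½)*(1/25)*10) = 3331*(⅕) = 3331/5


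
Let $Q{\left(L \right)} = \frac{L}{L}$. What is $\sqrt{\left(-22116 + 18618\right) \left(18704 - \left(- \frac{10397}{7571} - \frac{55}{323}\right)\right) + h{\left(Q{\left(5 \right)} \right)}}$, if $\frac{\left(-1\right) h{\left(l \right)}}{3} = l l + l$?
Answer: $\frac{3 i \sqrt{43476963533146297294}}{2445433} \approx 8089.0 i$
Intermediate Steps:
$Q{\left(L \right)} = 1$
$h{\left(l \right)} = - 3 l - 3 l^{2}$ ($h{\left(l \right)} = - 3 \left(l l + l\right) = - 3 \left(l^{2} + l\right) = - 3 \left(l + l^{2}\right) = - 3 l - 3 l^{2}$)
$\sqrt{\left(-22116 + 18618\right) \left(18704 - \left(- \frac{10397}{7571} - \frac{55}{323}\right)\right) + h{\left(Q{\left(5 \right)} \right)}} = \sqrt{\left(-22116 + 18618\right) \left(18704 - \left(- \frac{10397}{7571} - \frac{55}{323}\right)\right) - 3 \left(1 + 1\right)} = \sqrt{- 3498 \left(18704 - - \frac{3774636}{2445433}\right) - 3 \cdot 2} = \sqrt{- 3498 \left(18704 + \left(\frac{55}{323} + \frac{10397}{7571}\right)\right) - 6} = \sqrt{- 3498 \left(18704 + \frac{3774636}{2445433}\right) - 6} = \sqrt{\left(-3498\right) \frac{45743153468}{2445433} - 6} = \sqrt{- \frac{160009550831064}{2445433} - 6} = \sqrt{- \frac{160009565503662}{2445433}} = \frac{3 i \sqrt{43476963533146297294}}{2445433}$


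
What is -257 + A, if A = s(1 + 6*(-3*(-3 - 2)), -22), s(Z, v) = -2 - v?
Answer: -237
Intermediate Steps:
A = 20 (A = -2 - 1*(-22) = -2 + 22 = 20)
-257 + A = -257 + 20 = -237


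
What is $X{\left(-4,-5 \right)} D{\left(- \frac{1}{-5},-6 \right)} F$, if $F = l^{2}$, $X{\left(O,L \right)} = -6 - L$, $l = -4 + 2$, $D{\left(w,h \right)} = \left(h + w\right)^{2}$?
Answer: $- \frac{3364}{25} \approx -134.56$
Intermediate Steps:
$l = -2$
$F = 4$ ($F = \left(-2\right)^{2} = 4$)
$X{\left(-4,-5 \right)} D{\left(- \frac{1}{-5},-6 \right)} F = \left(-6 - -5\right) \left(-6 - \frac{1}{-5}\right)^{2} \cdot 4 = \left(-6 + 5\right) \left(-6 - - \frac{1}{5}\right)^{2} \cdot 4 = - \left(-6 + \frac{1}{5}\right)^{2} \cdot 4 = - \left(- \frac{29}{5}\right)^{2} \cdot 4 = \left(-1\right) \frac{841}{25} \cdot 4 = \left(- \frac{841}{25}\right) 4 = - \frac{3364}{25}$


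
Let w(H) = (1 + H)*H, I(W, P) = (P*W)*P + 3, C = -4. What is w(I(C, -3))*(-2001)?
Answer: -2113056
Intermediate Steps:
I(W, P) = 3 + W*P**2 (I(W, P) = W*P**2 + 3 = 3 + W*P**2)
w(H) = H*(1 + H)
w(I(C, -3))*(-2001) = ((3 - 4*(-3)**2)*(1 + (3 - 4*(-3)**2)))*(-2001) = ((3 - 4*9)*(1 + (3 - 4*9)))*(-2001) = ((3 - 36)*(1 + (3 - 36)))*(-2001) = -33*(1 - 33)*(-2001) = -33*(-32)*(-2001) = 1056*(-2001) = -2113056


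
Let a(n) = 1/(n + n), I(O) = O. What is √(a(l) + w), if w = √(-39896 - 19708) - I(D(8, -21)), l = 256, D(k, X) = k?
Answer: √(-8190 + 2048*I*√14901)/32 ≈ 10.869 + 11.231*I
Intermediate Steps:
a(n) = 1/(2*n)
w = -8 + 2*I*√14901 (w = √(-39896 - 19708) - 1*8 = √(-59604) - 8 = 2*I*√14901 - 8 = -8 + 2*I*√14901 ≈ -8.0 + 244.14*I)
√(a(l) + w) = √((½)/256 + (-8 + 2*I*√14901)) = √((½)*(1/256) + (-8 + 2*I*√14901)) = √(1/512 + (-8 + 2*I*√14901)) = √(-4095/512 + 2*I*√14901)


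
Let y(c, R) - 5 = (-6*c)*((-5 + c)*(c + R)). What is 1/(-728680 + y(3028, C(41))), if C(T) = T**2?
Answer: -1/258627786251 ≈ -3.8666e-12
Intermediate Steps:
y(c, R) = 5 - 6*c*(-5 + c)*(R + c) (y(c, R) = 5 + (-6*c)*((-5 + c)*(c + R)) = 5 + (-6*c)*((-5 + c)*(R + c)) = 5 - 6*c*(-5 + c)*(R + c))
1/(-728680 + y(3028, C(41))) = 1/(-728680 + (5 - 6*3028**3 + 30*3028**2 - 6*41**2*3028**2 + 30*41**2*3028)) = 1/(-728680 + (5 - 6*27763077952 + 30*9168784 - 6*1681*9168784 + 30*1681*3028)) = 1/(-728680 + (5 - 166578467712 + 275063520 - 92476355424 + 152702040)) = 1/(-728680 - 258627057571) = 1/(-258627786251) = -1/258627786251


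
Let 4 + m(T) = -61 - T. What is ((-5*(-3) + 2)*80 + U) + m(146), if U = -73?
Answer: 1076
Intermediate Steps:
m(T) = -65 - T (m(T) = -4 + (-61 - T) = -65 - T)
((-5*(-3) + 2)*80 + U) + m(146) = ((-5*(-3) + 2)*80 - 73) + (-65 - 1*146) = ((15 + 2)*80 - 73) + (-65 - 146) = (17*80 - 73) - 211 = (1360 - 73) - 211 = 1287 - 211 = 1076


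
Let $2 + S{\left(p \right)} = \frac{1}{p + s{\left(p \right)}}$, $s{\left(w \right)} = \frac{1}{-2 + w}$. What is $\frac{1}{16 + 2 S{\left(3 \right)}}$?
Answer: $\frac{2}{25} \approx 0.08$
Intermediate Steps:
$S{\left(p \right)} = -2 + \frac{1}{p + \frac{1}{-2 + p}}$
$\frac{1}{16 + 2 S{\left(3 \right)}} = \frac{1}{16 + 2 \frac{-2 - \left(-1 + 2 \cdot 3\right) \left(-2 + 3\right)}{1 + 3 \left(-2 + 3\right)}} = \frac{1}{16 + 2 \frac{-2 - \left(-1 + 6\right) 1}{1 + 3 \cdot 1}} = \frac{1}{16 + 2 \frac{-2 - 5 \cdot 1}{1 + 3}} = \frac{1}{16 + 2 \frac{-2 - 5}{4}} = \frac{1}{16 + 2 \cdot \frac{1}{4} \left(-7\right)} = \frac{1}{16 + 2 \left(- \frac{7}{4}\right)} = \frac{1}{16 - \frac{7}{2}} = \frac{1}{\frac{25}{2}} = \frac{2}{25}$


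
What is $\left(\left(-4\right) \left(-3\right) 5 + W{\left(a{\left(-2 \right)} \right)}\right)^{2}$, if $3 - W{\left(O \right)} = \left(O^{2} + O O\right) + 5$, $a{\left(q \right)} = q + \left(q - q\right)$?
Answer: $2500$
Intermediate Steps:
$a{\left(q \right)} = q$ ($a{\left(q \right)} = q + 0 = q$)
$W{\left(O \right)} = -2 - 2 O^{2}$ ($W{\left(O \right)} = 3 - \left(\left(O^{2} + O O\right) + 5\right) = 3 - \left(\left(O^{2} + O^{2}\right) + 5\right) = 3 - \left(2 O^{2} + 5\right) = 3 - \left(5 + 2 O^{2}\right) = -2 - 2 O^{2}$)
$\left(\left(-4\right) \left(-3\right) 5 + W{\left(a{\left(-2 \right)} \right)}\right)^{2} = \left(\left(-4\right) \left(-3\right) 5 - \left(2 + 2 \left(-2\right)^{2}\right)\right)^{2} = \left(12 \cdot 5 - 10\right)^{2} = \left(60 - 10\right)^{2} = 50^{2} = 2500$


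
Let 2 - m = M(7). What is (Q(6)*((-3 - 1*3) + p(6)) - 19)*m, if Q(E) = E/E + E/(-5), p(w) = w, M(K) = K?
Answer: 95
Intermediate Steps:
Q(E) = 1 - E/5 (Q(E) = 1 + E*(-⅕) = 1 - E/5)
m = -5 (m = 2 - 1*7 = 2 - 7 = -5)
(Q(6)*((-3 - 1*3) + p(6)) - 19)*m = ((1 - ⅕*6)*((-3 - 1*3) + 6) - 19)*(-5) = ((1 - 6/5)*((-3 - 3) + 6) - 19)*(-5) = (-(-6 + 6)/5 - 19)*(-5) = (-⅕*0 - 19)*(-5) = (0 - 19)*(-5) = -19*(-5) = 95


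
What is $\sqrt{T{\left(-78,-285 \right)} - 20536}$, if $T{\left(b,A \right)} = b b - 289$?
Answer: $i \sqrt{14741} \approx 121.41 i$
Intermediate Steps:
$T{\left(b,A \right)} = -289 + b^{2}$ ($T{\left(b,A \right)} = b^{2} - 289 = -289 + b^{2}$)
$\sqrt{T{\left(-78,-285 \right)} - 20536} = \sqrt{\left(-289 + \left(-78\right)^{2}\right) - 20536} = \sqrt{\left(-289 + 6084\right) - 20536} = \sqrt{5795 - 20536} = \sqrt{-14741} = i \sqrt{14741}$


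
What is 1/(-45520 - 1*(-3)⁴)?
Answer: -1/45601 ≈ -2.1929e-5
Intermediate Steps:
1/(-45520 - 1*(-3)⁴) = 1/(-45520 - 1*81) = 1/(-45520 - 81) = 1/(-45601) = -1/45601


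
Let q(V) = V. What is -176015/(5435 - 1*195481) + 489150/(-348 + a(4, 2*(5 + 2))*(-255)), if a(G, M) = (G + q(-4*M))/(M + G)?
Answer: 139544118095/110796818 ≈ 1259.5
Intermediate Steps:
a(G, M) = (G - 4*M)/(G + M) (a(G, M) = (G - 4*M)/(M + G) = (G - 4*M)/(G + M))
-176015/(5435 - 1*195481) + 489150/(-348 + a(4, 2*(5 + 2))*(-255)) = -176015/(5435 - 1*195481) + 489150/(-348 + ((4 - 8*(5 + 2))/(4 + 2*(5 + 2)))*(-255)) = -176015/(5435 - 195481) + 489150/(-348 + ((4 - 8*7)/(4 + 2*7))*(-255)) = -176015/(-190046) + 489150/(-348 + ((4 - 4*14)/(4 + 14))*(-255)) = -176015*(-1/190046) + 489150/(-348 + ((4 - 56)/18)*(-255)) = 176015/190046 + 489150/(-348 + ((1/18)*(-52))*(-255)) = 176015/190046 + 489150/(-348 - 26/9*(-255)) = 176015/190046 + 489150/(-348 + 2210/3) = 176015/190046 + 489150/(1166/3) = 176015/190046 + 489150*(3/1166) = 176015/190046 + 733725/583 = 139544118095/110796818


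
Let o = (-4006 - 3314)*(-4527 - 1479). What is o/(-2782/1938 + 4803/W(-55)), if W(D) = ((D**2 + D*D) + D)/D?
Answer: -2321756597160/2402863 ≈ -9.6625e+5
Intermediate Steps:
o = 43963920 (o = -7320*(-6006) = 43963920)
W(D) = (D + 2*D**2)/D (W(D) = ((D**2 + D**2) + D)/D = (2*D**2 + D)/D = (D + 2*D**2)/D)
o/(-2782/1938 + 4803/W(-55)) = 43963920/(-2782/1938 + 4803/(1 + 2*(-55))) = 43963920/(-2782*1/1938 + 4803/(1 - 110)) = 43963920/(-1391/969 + 4803/(-109)) = 43963920/(-1391/969 + 4803*(-1/109)) = 43963920/(-1391/969 - 4803/109) = 43963920/(-4805726/105621) = 43963920*(-105621/4805726) = -2321756597160/2402863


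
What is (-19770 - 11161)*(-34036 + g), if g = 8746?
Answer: 782244990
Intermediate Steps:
(-19770 - 11161)*(-34036 + g) = (-19770 - 11161)*(-34036 + 8746) = -30931*(-25290) = 782244990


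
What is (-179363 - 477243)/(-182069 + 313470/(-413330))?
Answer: 13569747899/3762744662 ≈ 3.6063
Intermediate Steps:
(-179363 - 477243)/(-182069 + 313470/(-413330)) = -656606/(-182069 + 313470*(-1/413330)) = -656606/(-182069 - 31347/41333) = -656606/(-7525489324/41333) = -656606*(-41333/7525489324) = 13569747899/3762744662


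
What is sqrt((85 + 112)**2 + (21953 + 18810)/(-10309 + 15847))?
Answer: sqrt(1190476197690)/5538 ≈ 197.02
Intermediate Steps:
sqrt((85 + 112)**2 + (21953 + 18810)/(-10309 + 15847)) = sqrt(197**2 + 40763/5538) = sqrt(38809 + 40763*(1/5538)) = sqrt(38809 + 40763/5538) = sqrt(214965005/5538) = sqrt(1190476197690)/5538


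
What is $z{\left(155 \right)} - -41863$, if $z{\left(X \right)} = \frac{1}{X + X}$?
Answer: $\frac{12977531}{310} \approx 41863.0$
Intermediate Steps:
$z{\left(X \right)} = \frac{1}{2 X}$
$z{\left(155 \right)} - -41863 = \frac{1}{2 \cdot 155} - -41863 = \frac{1}{2} \cdot \frac{1}{155} + 41863 = \frac{1}{310} + 41863 = \frac{12977531}{310}$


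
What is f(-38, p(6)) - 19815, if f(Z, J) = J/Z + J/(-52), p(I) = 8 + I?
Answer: -9788925/494 ≈ -19816.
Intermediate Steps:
f(Z, J) = -J/52 + J/Z (f(Z, J) = J/Z + J*(-1/52) = J/Z - J/52 = -J/52 + J/Z)
f(-38, p(6)) - 19815 = (-(8 + 6)/52 + (8 + 6)/(-38)) - 19815 = (-1/52*14 + 14*(-1/38)) - 19815 = (-7/26 - 7/19) - 19815 = -315/494 - 19815 = -9788925/494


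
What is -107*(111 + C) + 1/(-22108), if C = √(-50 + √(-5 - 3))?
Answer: -262576717/22108 - 107*√(-50 + 2*I*√2) ≈ -11898.0 - 756.91*I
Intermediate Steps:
C = √(-50 + 2*I*√2) (C = √(-50 + √(-8)) = √(-50 + 2*I*√2) ≈ 0.19992 + 7.0739*I)
-107*(111 + C) + 1/(-22108) = -107*(111 + √(-50 + 2*I*√2)) + 1/(-22108) = (-11877 - 107*√(-50 + 2*I*√2)) - 1/22108 = -262576717/22108 - 107*√(-50 + 2*I*√2)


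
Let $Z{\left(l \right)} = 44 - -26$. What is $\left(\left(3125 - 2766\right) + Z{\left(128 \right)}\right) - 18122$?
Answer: $-17693$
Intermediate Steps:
$Z{\left(l \right)} = 70$ ($Z{\left(l \right)} = 44 + 26 = 70$)
$\left(\left(3125 - 2766\right) + Z{\left(128 \right)}\right) - 18122 = \left(\left(3125 - 2766\right) + 70\right) - 18122 = \left(359 + 70\right) - 18122 = 429 - 18122 = -17693$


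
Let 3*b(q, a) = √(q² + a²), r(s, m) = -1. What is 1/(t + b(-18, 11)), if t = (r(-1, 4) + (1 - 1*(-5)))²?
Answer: 45/1036 - 3*√445/5180 ≈ 0.031219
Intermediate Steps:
t = 25 (t = (-1 + (1 - 1*(-5)))² = (-1 + (1 + 5))² = (-1 + 6)² = 5² = 25)
b(q, a) = √(a² + q²)/3 (b(q, a) = √(q² + a²)/3 = √(a² + q²)/3)
1/(t + b(-18, 11)) = 1/(25 + √(11² + (-18)²)/3) = 1/(25 + √(121 + 324)/3) = 1/(25 + √445/3)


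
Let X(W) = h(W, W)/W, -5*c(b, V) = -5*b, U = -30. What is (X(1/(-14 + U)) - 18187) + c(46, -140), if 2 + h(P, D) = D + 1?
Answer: -18096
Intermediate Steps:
h(P, D) = -1 + D (h(P, D) = -2 + (D + 1) = -2 + (1 + D) = -1 + D)
c(b, V) = b (c(b, V) = -(-1)*b = b)
X(W) = (-1 + W)/W
(X(1/(-14 + U)) - 18187) + c(46, -140) = ((-1 + 1/(-14 - 30))/(1/(-14 - 30)) - 18187) + 46 = ((-1 + 1/(-44))/(1/(-44)) - 18187) + 46 = ((-1 - 1/44)/(-1/44) - 18187) + 46 = (-44*(-45/44) - 18187) + 46 = (45 - 18187) + 46 = -18142 + 46 = -18096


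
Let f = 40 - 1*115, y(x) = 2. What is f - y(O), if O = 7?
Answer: -77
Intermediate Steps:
f = -75 (f = 40 - 115 = -75)
f - y(O) = -75 - 1*2 = -75 - 2 = -77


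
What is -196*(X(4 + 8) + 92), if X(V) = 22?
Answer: -22344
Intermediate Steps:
-196*(X(4 + 8) + 92) = -196*(22 + 92) = -196*114 = -22344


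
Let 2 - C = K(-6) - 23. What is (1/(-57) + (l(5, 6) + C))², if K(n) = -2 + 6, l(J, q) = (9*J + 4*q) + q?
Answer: 29931841/3249 ≈ 9212.6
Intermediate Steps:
l(J, q) = 5*q + 9*J (l(J, q) = (4*q + 9*J) + q = 5*q + 9*J)
K(n) = 4
C = 21 (C = 2 - (4 - 23) = 2 - 1*(-19) = 2 + 19 = 21)
(1/(-57) + (l(5, 6) + C))² = (1/(-57) + ((5*6 + 9*5) + 21))² = (-1/57 + ((30 + 45) + 21))² = (-1/57 + (75 + 21))² = (-1/57 + 96)² = (5471/57)² = 29931841/3249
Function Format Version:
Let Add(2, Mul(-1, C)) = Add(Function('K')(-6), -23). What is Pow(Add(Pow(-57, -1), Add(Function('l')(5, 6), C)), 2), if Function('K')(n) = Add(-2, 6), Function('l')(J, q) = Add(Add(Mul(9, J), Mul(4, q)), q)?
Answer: Rational(29931841, 3249) ≈ 9212.6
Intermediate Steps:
Function('l')(J, q) = Add(Mul(5, q), Mul(9, J)) (Function('l')(J, q) = Add(Add(Mul(4, q), Mul(9, J)), q) = Add(Mul(5, q), Mul(9, J)))
Function('K')(n) = 4
C = 21 (C = Add(2, Mul(-1, Add(4, -23))) = Add(2, Mul(-1, -19)) = Add(2, 19) = 21)
Pow(Add(Pow(-57, -1), Add(Function('l')(5, 6), C)), 2) = Pow(Add(Pow(-57, -1), Add(Add(Mul(5, 6), Mul(9, 5)), 21)), 2) = Pow(Add(Rational(-1, 57), Add(Add(30, 45), 21)), 2) = Pow(Add(Rational(-1, 57), Add(75, 21)), 2) = Pow(Add(Rational(-1, 57), 96), 2) = Pow(Rational(5471, 57), 2) = Rational(29931841, 3249)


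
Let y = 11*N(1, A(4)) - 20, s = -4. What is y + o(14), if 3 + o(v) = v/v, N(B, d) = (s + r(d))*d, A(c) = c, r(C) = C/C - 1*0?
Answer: -154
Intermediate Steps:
r(C) = 1 (r(C) = 1 + 0 = 1)
N(B, d) = -3*d (N(B, d) = (-4 + 1)*d = -3*d)
o(v) = -2 (o(v) = -3 + v/v = -3 + 1 = -2)
y = -152 (y = 11*(-3*4) - 20 = 11*(-12) - 20 = -132 - 20 = -152)
y + o(14) = -152 - 2 = -154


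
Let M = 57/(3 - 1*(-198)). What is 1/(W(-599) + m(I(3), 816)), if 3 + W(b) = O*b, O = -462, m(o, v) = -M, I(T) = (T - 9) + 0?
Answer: 67/18541226 ≈ 3.6136e-6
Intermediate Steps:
I(T) = -9 + T (I(T) = (-9 + T) + 0 = -9 + T)
M = 19/67 (M = 57/(3 + 198) = 57/201 = 57*(1/201) = 19/67 ≈ 0.28358)
m(o, v) = -19/67 (m(o, v) = -1*19/67 = -19/67)
W(b) = -3 - 462*b
1/(W(-599) + m(I(3), 816)) = 1/((-3 - 462*(-599)) - 19/67) = 1/((-3 + 276738) - 19/67) = 1/(276735 - 19/67) = 1/(18541226/67) = 67/18541226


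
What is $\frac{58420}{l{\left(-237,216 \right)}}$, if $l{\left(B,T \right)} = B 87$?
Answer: $- \frac{58420}{20619} \approx -2.8333$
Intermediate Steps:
$l{\left(B,T \right)} = 87 B$
$\frac{58420}{l{\left(-237,216 \right)}} = \frac{58420}{87 \left(-237\right)} = \frac{58420}{-20619} = 58420 \left(- \frac{1}{20619}\right) = - \frac{58420}{20619}$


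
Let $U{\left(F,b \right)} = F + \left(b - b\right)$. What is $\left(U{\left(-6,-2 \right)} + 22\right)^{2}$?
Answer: $256$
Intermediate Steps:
$U{\left(F,b \right)} = F$ ($U{\left(F,b \right)} = F + 0 = F$)
$\left(U{\left(-6,-2 \right)} + 22\right)^{2} = \left(-6 + 22\right)^{2} = 16^{2} = 256$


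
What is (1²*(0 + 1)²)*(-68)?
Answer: -68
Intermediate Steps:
(1²*(0 + 1)²)*(-68) = (1*1²)*(-68) = (1*1)*(-68) = 1*(-68) = -68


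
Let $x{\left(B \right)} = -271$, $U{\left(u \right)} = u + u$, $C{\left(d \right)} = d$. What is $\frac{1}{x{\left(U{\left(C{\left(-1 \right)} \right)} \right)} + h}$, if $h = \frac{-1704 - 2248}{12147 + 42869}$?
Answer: $- \frac{529}{143397} \approx -0.0036891$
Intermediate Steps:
$U{\left(u \right)} = 2 u$
$h = - \frac{38}{529}$ ($h = \frac{-1704 - 2248}{55016} = \left(-1704 - 2248\right) \frac{1}{55016} = \left(-3952\right) \frac{1}{55016} = - \frac{38}{529} \approx -0.071834$)
$\frac{1}{x{\left(U{\left(C{\left(-1 \right)} \right)} \right)} + h} = \frac{1}{-271 - \frac{38}{529}} = \frac{1}{- \frac{143397}{529}} = - \frac{529}{143397}$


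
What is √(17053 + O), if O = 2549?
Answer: 99*√2 ≈ 140.01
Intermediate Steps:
√(17053 + O) = √(17053 + 2549) = √19602 = 99*√2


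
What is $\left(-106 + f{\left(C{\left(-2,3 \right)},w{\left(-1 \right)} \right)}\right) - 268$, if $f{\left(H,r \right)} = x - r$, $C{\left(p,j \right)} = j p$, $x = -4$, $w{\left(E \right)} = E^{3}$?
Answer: $-377$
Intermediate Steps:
$f{\left(H,r \right)} = -4 - r$
$\left(-106 + f{\left(C{\left(-2,3 \right)},w{\left(-1 \right)} \right)}\right) - 268 = \left(-106 - 3\right) - 268 = -109 - 268 = -377$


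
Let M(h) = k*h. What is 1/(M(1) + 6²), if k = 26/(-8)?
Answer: 4/131 ≈ 0.030534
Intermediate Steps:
k = -13/4 (k = 26*(-⅛) = -13/4 ≈ -3.2500)
M(h) = -13*h/4
1/(M(1) + 6²) = 1/(-13/4*1 + 6²) = 1/(-13/4 + 36) = 1/(131/4) = 4/131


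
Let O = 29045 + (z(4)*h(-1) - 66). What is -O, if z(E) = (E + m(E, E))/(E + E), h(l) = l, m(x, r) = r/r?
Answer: -231827/8 ≈ -28978.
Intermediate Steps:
m(x, r) = 1
z(E) = (1 + E)/(2*E) (z(E) = (E + 1)/(E + E) = (1 + E)/((2*E)) = (1 + E)*(1/(2*E)) = (1 + E)/(2*E))
O = 231827/8 (O = 29045 + (((1/2)*(1 + 4)/4)*(-1) - 66) = 29045 + (((1/2)*(1/4)*5)*(-1) - 66) = 29045 + ((5/8)*(-1) - 66) = 29045 + (-5/8 - 66) = 29045 - 533/8 = 231827/8 ≈ 28978.)
-O = -1*231827/8 = -231827/8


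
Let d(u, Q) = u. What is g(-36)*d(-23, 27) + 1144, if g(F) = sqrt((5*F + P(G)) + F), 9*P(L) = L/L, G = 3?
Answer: 1144 - 23*I*sqrt(1943)/3 ≈ 1144.0 - 337.94*I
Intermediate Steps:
P(L) = 1/9 (P(L) = (L/L)/9 = (1/9)*1 = 1/9)
g(F) = sqrt(1/9 + 6*F) (g(F) = sqrt((5*F + 1/9) + F) = sqrt((1/9 + 5*F) + F) = sqrt(1/9 + 6*F))
g(-36)*d(-23, 27) + 1144 = (sqrt(1 + 54*(-36))/3)*(-23) + 1144 = (sqrt(1 - 1944)/3)*(-23) + 1144 = (sqrt(-1943)/3)*(-23) + 1144 = ((I*sqrt(1943))/3)*(-23) + 1144 = (I*sqrt(1943)/3)*(-23) + 1144 = -23*I*sqrt(1943)/3 + 1144 = 1144 - 23*I*sqrt(1943)/3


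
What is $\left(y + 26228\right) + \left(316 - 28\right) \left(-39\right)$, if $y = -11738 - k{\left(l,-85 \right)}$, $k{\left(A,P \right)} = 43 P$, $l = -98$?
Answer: $6913$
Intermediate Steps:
$y = -8083$ ($y = -11738 - 43 \left(-85\right) = -11738 - -3655 = -11738 + 3655 = -8083$)
$\left(y + 26228\right) + \left(316 - 28\right) \left(-39\right) = \left(-8083 + 26228\right) + \left(316 - 28\right) \left(-39\right) = 18145 + 288 \left(-39\right) = 18145 - 11232 = 6913$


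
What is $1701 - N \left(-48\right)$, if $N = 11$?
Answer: $2229$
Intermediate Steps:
$1701 - N \left(-48\right) = 1701 - 11 \left(-48\right) = 1701 - -528 = 1701 + 528 = 2229$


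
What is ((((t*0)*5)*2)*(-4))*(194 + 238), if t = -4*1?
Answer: 0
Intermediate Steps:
t = -4
((((t*0)*5)*2)*(-4))*(194 + 238) = (((-4*0*5)*2)*(-4))*(194 + 238) = (((0*5)*2)*(-4))*432 = ((0*2)*(-4))*432 = (0*(-4))*432 = 0*432 = 0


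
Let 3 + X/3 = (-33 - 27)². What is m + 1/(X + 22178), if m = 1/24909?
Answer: 57878/821224821 ≈ 7.0478e-5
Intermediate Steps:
m = 1/24909 ≈ 4.0146e-5
X = 10791 (X = -9 + 3*(-33 - 27)² = -9 + 3*(-60)² = -9 + 3*3600 = -9 + 10800 = 10791)
m + 1/(X + 22178) = 1/24909 + 1/(10791 + 22178) = 1/24909 + 1/32969 = 57878/821224821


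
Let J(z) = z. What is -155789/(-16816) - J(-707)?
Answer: 12044701/16816 ≈ 716.26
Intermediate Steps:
-155789/(-16816) - J(-707) = -155789/(-16816) - 1*(-707) = -155789*(-1/16816) + 707 = 155789/16816 + 707 = 12044701/16816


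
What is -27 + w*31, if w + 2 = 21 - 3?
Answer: 469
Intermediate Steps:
w = 16 (w = -2 + (21 - 3) = -2 + 18 = 16)
-27 + w*31 = -27 + 16*31 = -27 + 496 = 469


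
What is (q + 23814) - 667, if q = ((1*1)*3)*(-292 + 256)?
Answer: 23039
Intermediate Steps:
q = -108 (q = (1*3)*(-36) = 3*(-36) = -108)
(q + 23814) - 667 = (-108 + 23814) - 667 = 23706 - 667 = 23039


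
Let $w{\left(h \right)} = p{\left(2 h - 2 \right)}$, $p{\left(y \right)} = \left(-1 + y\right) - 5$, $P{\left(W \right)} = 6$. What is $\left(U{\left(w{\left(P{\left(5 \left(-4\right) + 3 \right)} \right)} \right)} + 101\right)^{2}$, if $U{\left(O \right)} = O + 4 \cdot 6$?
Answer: $16641$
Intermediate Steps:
$p{\left(y \right)} = -6 + y$
$w{\left(h \right)} = -8 + 2 h$ ($w{\left(h \right)} = -6 + \left(2 h - 2\right) = -6 + \left(-2 + 2 h\right) = -8 + 2 h$)
$U{\left(O \right)} = 24 + O$ ($U{\left(O \right)} = O + 24 = 24 + O$)
$\left(U{\left(w{\left(P{\left(5 \left(-4\right) + 3 \right)} \right)} \right)} + 101\right)^{2} = \left(\left(24 + \left(-8 + 2 \cdot 6\right)\right) + 101\right)^{2} = \left(\left(24 + \left(-8 + 12\right)\right) + 101\right)^{2} = \left(\left(24 + 4\right) + 101\right)^{2} = \left(28 + 101\right)^{2} = 129^{2} = 16641$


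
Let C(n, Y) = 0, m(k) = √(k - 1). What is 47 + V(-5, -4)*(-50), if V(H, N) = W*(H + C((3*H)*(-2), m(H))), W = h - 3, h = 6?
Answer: 797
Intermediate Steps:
m(k) = √(-1 + k)
W = 3 (W = 6 - 3 = 3)
V(H, N) = 3*H (V(H, N) = 3*(H + 0) = 3*H)
47 + V(-5, -4)*(-50) = 47 + (3*(-5))*(-50) = 47 - 15*(-50) = 47 + 750 = 797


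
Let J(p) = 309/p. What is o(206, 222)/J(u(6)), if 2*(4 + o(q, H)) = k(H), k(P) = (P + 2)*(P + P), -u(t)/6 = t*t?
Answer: -3580128/103 ≈ -34759.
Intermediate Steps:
u(t) = -6*t² (u(t) = -6*t*t = -6*t²)
k(P) = 2*P*(2 + P) (k(P) = (2 + P)*(2*P) = 2*P*(2 + P))
o(q, H) = -4 + H*(2 + H) (o(q, H) = -4 + (2*H*(2 + H))/2 = -4 + H*(2 + H))
o(206, 222)/J(u(6)) = (-4 + 222*(2 + 222))/((309/((-6*6²)))) = (-4 + 222*224)/((309/((-6*36)))) = (-4 + 49728)/((309/(-216))) = 49724/((309*(-1/216))) = 49724/(-103/72) = 49724*(-72/103) = -3580128/103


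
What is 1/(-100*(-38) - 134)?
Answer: 1/3666 ≈ 0.00027278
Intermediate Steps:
1/(-100*(-38) - 134) = 1/(3800 - 134) = 1/3666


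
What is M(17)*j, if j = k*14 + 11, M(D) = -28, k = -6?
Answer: 2044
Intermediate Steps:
j = -73 (j = -6*14 + 11 = -84 + 11 = -73)
M(17)*j = -28*(-73) = 2044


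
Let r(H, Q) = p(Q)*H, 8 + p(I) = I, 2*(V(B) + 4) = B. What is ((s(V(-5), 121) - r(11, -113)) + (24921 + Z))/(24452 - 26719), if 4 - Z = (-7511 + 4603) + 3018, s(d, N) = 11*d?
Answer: -52149/4534 ≈ -11.502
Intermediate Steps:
V(B) = -4 + B/2
p(I) = -8 + I
Z = -106 (Z = 4 - ((-7511 + 4603) + 3018) = 4 - (-2908 + 3018) = 4 - 1*110 = 4 - 110 = -106)
r(H, Q) = H*(-8 + Q) (r(H, Q) = (-8 + Q)*H = H*(-8 + Q))
((s(V(-5), 121) - r(11, -113)) + (24921 + Z))/(24452 - 26719) = ((11*(-4 + (½)*(-5)) - 11*(-8 - 113)) + (24921 - 106))/(24452 - 26719) = ((11*(-4 - 5/2) - 11*(-121)) + 24815)/(-2267) = ((11*(-13/2) - 1*(-1331)) + 24815)*(-1/2267) = ((-143/2 + 1331) + 24815)*(-1/2267) = (2519/2 + 24815)*(-1/2267) = (52149/2)*(-1/2267) = -52149/4534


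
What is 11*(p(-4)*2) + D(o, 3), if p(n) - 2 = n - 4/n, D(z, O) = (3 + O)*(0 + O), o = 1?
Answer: -4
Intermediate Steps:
D(z, O) = O*(3 + O) (D(z, O) = (3 + O)*O = O*(3 + O))
p(n) = 2 + n - 4/n (p(n) = 2 + (n - 4/n) = 2 + n - 4/n)
11*(p(-4)*2) + D(o, 3) = 11*((2 - 4 - 4/(-4))*2) + 3*(3 + 3) = 11*((2 - 4 - 4*(-1/4))*2) + 3*6 = 11*((2 - 4 + 1)*2) + 18 = 11*(-1*2) + 18 = 11*(-2) + 18 = -22 + 18 = -4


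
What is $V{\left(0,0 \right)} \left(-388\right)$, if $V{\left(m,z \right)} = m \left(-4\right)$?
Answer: $0$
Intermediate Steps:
$V{\left(m,z \right)} = - 4 m$
$V{\left(0,0 \right)} \left(-388\right) = \left(-4\right) 0 \left(-388\right) = 0 \left(-388\right) = 0$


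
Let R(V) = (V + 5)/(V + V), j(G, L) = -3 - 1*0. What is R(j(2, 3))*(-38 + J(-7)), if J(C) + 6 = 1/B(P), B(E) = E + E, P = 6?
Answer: 527/36 ≈ 14.639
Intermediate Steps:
j(G, L) = -3 (j(G, L) = -3 + 0 = -3)
R(V) = (5 + V)/(2*V) (R(V) = (5 + V)/((2*V)) = (5 + V)*(1/(2*V)) = (5 + V)/(2*V))
B(E) = 2*E
J(C) = -71/12 (J(C) = -6 + 1/(2*6) = -6 + 1/12 = -71/12)
R(j(2, 3))*(-38 + J(-7)) = ((1/2)*(5 - 3)/(-3))*(-38 - 71/12) = ((1/2)*(-1/3)*2)*(-527/12) = -1/3*(-527/12) = 527/36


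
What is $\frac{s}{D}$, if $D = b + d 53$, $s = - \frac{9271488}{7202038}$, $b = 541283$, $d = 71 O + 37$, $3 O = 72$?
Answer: $- \frac{1158936}{570361798391} \approx -2.0319 \cdot 10^{-6}$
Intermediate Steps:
$O = 24$ ($O = \frac{1}{3} \cdot 72 = 24$)
$d = 1741$ ($d = 71 \cdot 24 + 37 = 1704 + 37 = 1741$)
$s = - \frac{4635744}{3601019}$ ($s = \left(-9271488\right) \frac{1}{7202038} = - \frac{4635744}{3601019} \approx -1.2873$)
$D = 633556$ ($D = 541283 + 1741 \cdot 53 = 541283 + 92273 = 633556$)
$\frac{s}{D} = - \frac{4635744}{3601019 \cdot 633556} = \left(- \frac{4635744}{3601019}\right) \frac{1}{633556} = - \frac{1158936}{570361798391}$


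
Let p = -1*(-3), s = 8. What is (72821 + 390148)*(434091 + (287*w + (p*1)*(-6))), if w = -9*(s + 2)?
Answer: 189003853467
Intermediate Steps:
p = 3
w = -90 (w = -9*(8 + 2) = -9*10 = -90)
(72821 + 390148)*(434091 + (287*w + (p*1)*(-6))) = (72821 + 390148)*(434091 + (287*(-90) + (3*1)*(-6))) = 462969*(434091 + (-25830 + 3*(-6))) = 462969*(434091 + (-25830 - 18)) = 462969*(434091 - 25848) = 462969*408243 = 189003853467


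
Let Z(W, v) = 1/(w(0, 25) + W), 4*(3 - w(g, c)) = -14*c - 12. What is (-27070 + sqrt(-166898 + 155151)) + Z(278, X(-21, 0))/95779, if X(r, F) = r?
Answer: -1926403984788/71163797 + I*sqrt(11747) ≈ -27070.0 + 108.38*I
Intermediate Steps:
w(g, c) = 6 + 7*c/2 (w(g, c) = 3 - (-14*c - 12)/4 = 3 - (-12 - 14*c)/4 = 3 + (3 + 7*c/2) = 6 + 7*c/2)
Z(W, v) = 1/(187/2 + W) (Z(W, v) = 1/((6 + (7/2)*25) + W) = 1/((6 + 175/2) + W) = 1/(187/2 + W))
(-27070 + sqrt(-166898 + 155151)) + Z(278, X(-21, 0))/95779 = (-27070 + sqrt(-166898 + 155151)) + (2/(187 + 2*278))/95779 = (-27070 + sqrt(-11747)) + (2/(187 + 556))*(1/95779) = (-27070 + I*sqrt(11747)) + (2/743)*(1/95779) = (-27070 + I*sqrt(11747)) + 2/71163797 = -1926403984788/71163797 + I*sqrt(11747)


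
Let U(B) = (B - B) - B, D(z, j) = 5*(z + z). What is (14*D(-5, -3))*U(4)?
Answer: 2800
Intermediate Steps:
D(z, j) = 10*z (D(z, j) = 5*(2*z) = 10*z)
U(B) = -B (U(B) = 0 - B = -B)
(14*D(-5, -3))*U(4) = (14*(10*(-5)))*(-1*4) = (14*(-50))*(-4) = -700*(-4) = 2800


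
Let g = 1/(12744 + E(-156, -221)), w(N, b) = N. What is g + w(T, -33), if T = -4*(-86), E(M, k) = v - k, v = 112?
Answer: 4498489/13077 ≈ 344.00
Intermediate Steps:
E(M, k) = 112 - k
T = 344
g = 1/13077 (g = 1/(12744 + (112 - 1*(-221))) = 1/(12744 + (112 + 221)) = 1/(12744 + 333) = 1/13077 ≈ 7.6470e-5)
g + w(T, -33) = 1/13077 + 344 = 4498489/13077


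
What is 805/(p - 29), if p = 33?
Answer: 805/4 ≈ 201.25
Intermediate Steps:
805/(p - 29) = 805/(33 - 29) = 805/4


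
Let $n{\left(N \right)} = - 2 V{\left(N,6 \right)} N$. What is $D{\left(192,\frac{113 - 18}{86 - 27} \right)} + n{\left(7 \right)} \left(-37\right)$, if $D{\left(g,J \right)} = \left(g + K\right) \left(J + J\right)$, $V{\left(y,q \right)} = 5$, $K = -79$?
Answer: $\frac{174280}{59} \approx 2953.9$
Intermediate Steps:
$n{\left(N \right)} = - 10 N$ ($n{\left(N \right)} = \left(-2\right) 5 N = - 10 N$)
$D{\left(g,J \right)} = 2 J \left(-79 + g\right)$ ($D{\left(g,J \right)} = \left(g - 79\right) \left(J + J\right) = \left(-79 + g\right) 2 J = 2 J \left(-79 + g\right)$)
$D{\left(192,\frac{113 - 18}{86 - 27} \right)} + n{\left(7 \right)} \left(-37\right) = 2 \frac{113 - 18}{86 - 27} \left(-79 + 192\right) + \left(-10\right) 7 \left(-37\right) = 2 \cdot \frac{95}{59} \cdot 113 - -2590 = 2 \cdot 95 \cdot \frac{1}{59} \cdot 113 + 2590 = 2 \cdot \frac{95}{59} \cdot 113 + 2590 = \frac{21470}{59} + 2590 = \frac{174280}{59}$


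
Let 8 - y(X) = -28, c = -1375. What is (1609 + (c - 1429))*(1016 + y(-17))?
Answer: -1257140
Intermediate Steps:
y(X) = 36 (y(X) = 8 - 1*(-28) = 8 + 28 = 36)
(1609 + (c - 1429))*(1016 + y(-17)) = (1609 + (-1375 - 1429))*(1016 + 36) = (1609 - 2804)*1052 = -1195*1052 = -1257140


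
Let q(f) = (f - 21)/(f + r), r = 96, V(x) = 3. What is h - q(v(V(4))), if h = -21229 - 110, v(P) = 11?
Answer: -2283263/107 ≈ -21339.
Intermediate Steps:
h = -21339
q(f) = (-21 + f)/(96 + f) (q(f) = (f - 21)/(f + 96) = (-21 + f)/(96 + f))
h - q(v(V(4))) = -21339 - (-21 + 11)/(96 + 11) = -21339 - (-10)/107 = -21339 - 1*(-10/107) = -21339 + 10/107 = -2283263/107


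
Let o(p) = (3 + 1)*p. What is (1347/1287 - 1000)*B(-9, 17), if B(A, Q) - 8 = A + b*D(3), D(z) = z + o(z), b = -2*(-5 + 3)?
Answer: -25284509/429 ≈ -58938.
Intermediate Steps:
b = 4 (b = -2*(-2) = 4)
o(p) = 4*p
D(z) = 5*z (D(z) = z + 4*z = 5*z)
B(A, Q) = 68 + A (B(A, Q) = 8 + (A + 4*(5*3)) = 8 + (A + 4*15) = 8 + (A + 60) = 8 + (60 + A) = 68 + A)
(1347/1287 - 1000)*B(-9, 17) = (1347/1287 - 1000)*(68 - 9) = (1347*(1/1287) - 1000)*59 = (449/429 - 1000)*59 = -428551/429*59 = -25284509/429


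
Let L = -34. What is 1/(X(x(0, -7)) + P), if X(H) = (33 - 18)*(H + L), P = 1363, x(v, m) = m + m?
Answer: 1/643 ≈ 0.0015552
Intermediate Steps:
x(v, m) = 2*m
X(H) = -510 + 15*H (X(H) = (33 - 18)*(H - 34) = 15*(-34 + H) = -510 + 15*H)
1/(X(x(0, -7)) + P) = 1/((-510 + 15*(2*(-7))) + 1363) = 1/((-510 + 15*(-14)) + 1363) = 1/((-510 - 210) + 1363) = 1/(-720 + 1363) = 1/643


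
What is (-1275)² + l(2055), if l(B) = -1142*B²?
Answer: -4821068925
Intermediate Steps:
(-1275)² + l(2055) = (-1275)² - 1142*2055² = 1625625 - 1142*4223025 = 1625625 - 4822694550 = -4821068925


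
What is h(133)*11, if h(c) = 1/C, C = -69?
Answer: -11/69 ≈ -0.15942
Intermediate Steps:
h(c) = -1/69 (h(c) = 1/(-69) = -1/69)
h(133)*11 = -1/69*11 = -11/69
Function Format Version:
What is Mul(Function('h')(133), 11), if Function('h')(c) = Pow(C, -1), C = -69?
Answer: Rational(-11, 69) ≈ -0.15942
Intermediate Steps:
Function('h')(c) = Rational(-1, 69) (Function('h')(c) = Pow(-69, -1) = Rational(-1, 69))
Mul(Function('h')(133), 11) = Mul(Rational(-1, 69), 11) = Rational(-11, 69)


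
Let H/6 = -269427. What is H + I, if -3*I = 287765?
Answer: -5137451/3 ≈ -1.7125e+6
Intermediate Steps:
I = -287765/3 (I = -⅓*287765 = -287765/3 ≈ -95922.)
H = -1616562 (H = 6*(-269427) = -1616562)
H + I = -1616562 - 287765/3 = -5137451/3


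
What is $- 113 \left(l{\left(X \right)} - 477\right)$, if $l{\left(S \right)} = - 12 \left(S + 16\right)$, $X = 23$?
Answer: $106785$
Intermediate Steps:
$l{\left(S \right)} = -192 - 12 S$ ($l{\left(S \right)} = - 12 \left(16 + S\right) = -192 - 12 S$)
$- 113 \left(l{\left(X \right)} - 477\right) = - 113 \left(\left(-192 - 276\right) - 477\right) = - 113 \left(-468 - 477\right) = \left(-113\right) \left(-945\right) = 106785$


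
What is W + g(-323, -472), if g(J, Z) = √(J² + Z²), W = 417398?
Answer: 417398 + √327113 ≈ 4.1797e+5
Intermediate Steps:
W + g(-323, -472) = 417398 + √((-323)² + (-472)²) = 417398 + √(104329 + 222784) = 417398 + √327113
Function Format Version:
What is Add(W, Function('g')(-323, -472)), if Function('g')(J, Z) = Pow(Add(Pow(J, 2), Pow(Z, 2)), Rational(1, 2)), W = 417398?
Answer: Add(417398, Pow(327113, Rational(1, 2))) ≈ 4.1797e+5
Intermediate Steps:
Add(W, Function('g')(-323, -472)) = Add(417398, Pow(Add(Pow(-323, 2), Pow(-472, 2)), Rational(1, 2))) = Add(417398, Pow(Add(104329, 222784), Rational(1, 2))) = Add(417398, Pow(327113, Rational(1, 2)))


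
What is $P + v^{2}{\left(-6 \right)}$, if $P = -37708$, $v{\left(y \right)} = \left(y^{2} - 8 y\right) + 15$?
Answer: $-27907$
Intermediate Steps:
$v{\left(y \right)} = 15 + y^{2} - 8 y$
$P + v^{2}{\left(-6 \right)} = -37708 + \left(15 + \left(-6\right)^{2} - -48\right)^{2} = -37708 + \left(15 + 36 + 48\right)^{2} = -37708 + 99^{2} = -37708 + 9801 = -27907$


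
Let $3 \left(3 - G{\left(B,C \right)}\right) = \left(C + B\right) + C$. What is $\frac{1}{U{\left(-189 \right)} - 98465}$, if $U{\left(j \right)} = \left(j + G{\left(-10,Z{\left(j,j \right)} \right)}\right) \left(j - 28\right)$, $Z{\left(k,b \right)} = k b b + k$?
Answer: $- \frac{3}{2930309251} \approx -1.0238 \cdot 10^{-9}$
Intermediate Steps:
$Z{\left(k,b \right)} = k + k b^{2}$ ($Z{\left(k,b \right)} = b k b + k = k b^{2} + k = k + k b^{2}$)
$G{\left(B,C \right)} = 3 - \frac{2 C}{3} - \frac{B}{3}$ ($G{\left(B,C \right)} = 3 - \frac{\left(C + B\right) + C}{3} = 3 - \frac{\left(B + C\right) + C}{3} = 3 - \frac{B + 2 C}{3} = 3 - \left(\frac{B}{3} + \frac{2 C}{3}\right) = 3 - \frac{2 C}{3} - \frac{B}{3}$)
$U{\left(j \right)} = \left(-28 + j\right) \left(\frac{19}{3} + j - \frac{2 j \left(1 + j^{2}\right)}{3}\right)$ ($U{\left(j \right)} = \left(j - \left(- \frac{19}{3} + \frac{2 j \left(1 + j^{2}\right)}{3}\right)\right) \left(j - 28\right) = \left(j + \left(3 - \frac{2 j \left(1 + j^{2}\right)}{3} + \frac{10}{3}\right)\right) \left(-28 + j\right) = \left(j - \left(- \frac{19}{3} + \frac{2 j \left(1 + j^{2}\right)}{3}\right)\right) \left(-28 + j\right) = \left(\frac{19}{3} + j - \frac{2 j \left(1 + j^{2}\right)}{3}\right) \left(-28 + j\right) = \left(-28 + j\right) \left(\frac{19}{3} + j - \frac{2 j \left(1 + j^{2}\right)}{3}\right)$)
$\frac{1}{U{\left(-189 \right)} - 98465} = \frac{1}{\left(- \frac{532}{3} - -567 - \frac{2 \left(-189\right)^{4}}{3} + \frac{\left(-189\right)^{2}}{3} + \frac{56 \left(-189\right)^{3}}{3}\right) - 98465} = \frac{1}{\left(- \frac{532}{3} + 567 - 850659894 + \frac{1}{3} \cdot 35721 + \frac{56}{3} \left(-6751269\right)\right) - 98465} = \frac{1}{\left(- \frac{532}{3} + 567 - 850659894 + 11907 - 126023688\right) - 98465} = \frac{1}{- \frac{2930013856}{3} - 98465} = \frac{1}{- \frac{2930309251}{3}} = - \frac{3}{2930309251}$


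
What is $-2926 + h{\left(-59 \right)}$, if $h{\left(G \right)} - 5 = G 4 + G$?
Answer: $-3216$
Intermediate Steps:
$h{\left(G \right)} = 5 + 5 G$ ($h{\left(G \right)} = 5 + \left(G 4 + G\right) = 5 + \left(4 G + G\right) = 5 + 5 G$)
$-2926 + h{\left(-59 \right)} = -2926 + \left(5 + 5 \left(-59\right)\right) = -2926 + \left(5 - 295\right) = -2926 - 290 = -3216$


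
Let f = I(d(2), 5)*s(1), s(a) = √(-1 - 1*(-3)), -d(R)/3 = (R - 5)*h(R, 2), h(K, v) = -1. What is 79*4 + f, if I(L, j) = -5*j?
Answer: 316 - 25*√2 ≈ 280.64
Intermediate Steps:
d(R) = -15 + 3*R (d(R) = -3*(R - 5)*(-1) = -3*(-5 + R)*(-1) = -3*(5 - R) = -15 + 3*R)
s(a) = √2 (s(a) = √(-1 + 3) = √2)
f = -25*√2 (f = (-5*5)*√2 = -25*√2 ≈ -35.355)
79*4 + f = 79*4 - 25*√2 = 316 - 25*√2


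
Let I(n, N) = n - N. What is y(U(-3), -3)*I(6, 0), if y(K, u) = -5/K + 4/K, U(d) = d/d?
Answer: -6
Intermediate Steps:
U(d) = 1
y(K, u) = -1/K
y(U(-3), -3)*I(6, 0) = (-1/1)*(6 - 1*0) = (-1*1)*(6 + 0) = -1*6 = -6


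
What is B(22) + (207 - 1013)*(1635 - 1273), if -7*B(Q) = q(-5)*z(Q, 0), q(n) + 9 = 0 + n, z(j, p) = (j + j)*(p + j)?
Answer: -289836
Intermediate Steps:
z(j, p) = 2*j*(j + p) (z(j, p) = (2*j)*(j + p) = 2*j*(j + p))
q(n) = -9 + n (q(n) = -9 + (0 + n) = -9 + n)
B(Q) = 4*Q**2 (B(Q) = -(-9 - 5)*2*Q*(Q + 0)/7 = -(-2)*2*Q*Q = -(-2)*2*Q**2 = -(-4)*Q**2 = 4*Q**2)
B(22) + (207 - 1013)*(1635 - 1273) = 4*22**2 + (207 - 1013)*(1635 - 1273) = 4*484 - 806*362 = 1936 - 291772 = -289836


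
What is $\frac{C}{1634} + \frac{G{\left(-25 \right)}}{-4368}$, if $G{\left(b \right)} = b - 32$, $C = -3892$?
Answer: $- \frac{2817853}{1189552} \approx -2.3688$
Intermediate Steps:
$G{\left(b \right)} = -32 + b$
$\frac{C}{1634} + \frac{G{\left(-25 \right)}}{-4368} = - \frac{3892}{1634} + \frac{-32 - 25}{-4368} = \left(-3892\right) \frac{1}{1634} - - \frac{19}{1456} = - \frac{1946}{817} + \frac{19}{1456} = - \frac{2817853}{1189552}$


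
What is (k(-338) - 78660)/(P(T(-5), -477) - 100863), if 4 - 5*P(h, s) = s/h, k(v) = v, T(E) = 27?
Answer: 118497/151288 ≈ 0.78325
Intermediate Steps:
P(h, s) = ⅘ - s/(5*h)
(k(-338) - 78660)/(P(T(-5), -477) - 100863) = (-338 - 78660)/((⅕)*(-1*(-477) + 4*27)/27 - 100863) = -78998/((⅕)*(1/27)*(477 + 108) - 100863) = -78998/((⅕)*(1/27)*585 - 100863) = -78998/(13/3 - 100863) = -78998/(-302576/3) = -78998*(-3/302576) = 118497/151288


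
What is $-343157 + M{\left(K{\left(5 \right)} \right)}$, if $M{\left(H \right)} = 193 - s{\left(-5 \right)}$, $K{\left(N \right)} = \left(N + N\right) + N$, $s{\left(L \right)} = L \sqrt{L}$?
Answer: $-342964 + 5 i \sqrt{5} \approx -3.4296 \cdot 10^{5} + 11.18 i$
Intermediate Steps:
$s{\left(L \right)} = L^{\frac{3}{2}}$
$K{\left(N \right)} = 3 N$ ($K{\left(N \right)} = 2 N + N = 3 N$)
$M{\left(H \right)} = 193 + 5 i \sqrt{5}$ ($M{\left(H \right)} = 193 - \left(-5\right)^{\frac{3}{2}} = 193 - - 5 i \sqrt{5} = 193 + 5 i \sqrt{5}$)
$-343157 + M{\left(K{\left(5 \right)} \right)} = -343157 + \left(193 + 5 i \sqrt{5}\right) = -342964 + 5 i \sqrt{5}$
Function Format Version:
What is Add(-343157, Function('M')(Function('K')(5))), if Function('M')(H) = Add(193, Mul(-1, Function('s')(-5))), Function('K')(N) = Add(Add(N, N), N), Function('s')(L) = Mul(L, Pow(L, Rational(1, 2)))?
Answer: Add(-342964, Mul(5, I, Pow(5, Rational(1, 2)))) ≈ Add(-3.4296e+5, Mul(11.180, I))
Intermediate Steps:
Function('s')(L) = Pow(L, Rational(3, 2))
Function('K')(N) = Mul(3, N) (Function('K')(N) = Add(Mul(2, N), N) = Mul(3, N))
Function('M')(H) = Add(193, Mul(5, I, Pow(5, Rational(1, 2)))) (Function('M')(H) = Add(193, Mul(-1, Pow(-5, Rational(3, 2)))) = Add(193, Mul(-1, Mul(-5, I, Pow(5, Rational(1, 2))))) = Add(193, Mul(5, I, Pow(5, Rational(1, 2)))))
Add(-343157, Function('M')(Function('K')(5))) = Add(-343157, Add(193, Mul(5, I, Pow(5, Rational(1, 2))))) = Add(-342964, Mul(5, I, Pow(5, Rational(1, 2))))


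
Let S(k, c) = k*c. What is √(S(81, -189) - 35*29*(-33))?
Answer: √18186 ≈ 134.86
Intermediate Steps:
S(k, c) = c*k
√(S(81, -189) - 35*29*(-33)) = √(-189*81 - 35*29*(-33)) = √(-15309 - 1015*(-33)) = √(-15309 + 33495) = √18186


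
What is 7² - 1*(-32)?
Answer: 81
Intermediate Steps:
7² - 1*(-32) = 49 + 32 = 81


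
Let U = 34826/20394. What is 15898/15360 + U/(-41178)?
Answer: 50569519709/48860167680 ≈ 1.0350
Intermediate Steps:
U = 1583/927 (U = 34826*(1/20394) = 1583/927 ≈ 1.7077)
15898/15360 + U/(-41178) = 15898/15360 + (1583/927)/(-41178) = 15898*(1/15360) + (1583/927)*(-1/41178) = 7949/7680 - 1583/38172006 = 50569519709/48860167680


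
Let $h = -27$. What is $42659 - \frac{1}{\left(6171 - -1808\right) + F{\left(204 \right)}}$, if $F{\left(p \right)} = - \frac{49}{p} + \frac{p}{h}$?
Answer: $\frac{208106683831}{4878377} \approx 42659.0$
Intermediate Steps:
$F{\left(p \right)} = - \frac{49}{p} - \frac{p}{27}$ ($F{\left(p \right)} = - \frac{49}{p} + \frac{p}{-27} = - \frac{49}{p} + p \left(- \frac{1}{27}\right) = - \frac{49}{p} - \frac{p}{27}$)
$42659 - \frac{1}{\left(6171 - -1808\right) + F{\left(204 \right)}} = 42659 - \frac{1}{\left(6171 - -1808\right) - \left(\frac{68}{9} + \frac{49}{204}\right)} = 42659 - \frac{1}{\left(6171 + 1808\right) - \frac{4771}{612}} = 42659 - \frac{1}{7979 - \frac{4771}{612}} = 42659 - \frac{1}{\frac{4878377}{612}} = 42659 - \frac{612}{4878377} = \frac{208106683831}{4878377}$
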